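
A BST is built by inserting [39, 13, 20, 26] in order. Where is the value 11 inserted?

Starting tree (level order): [39, 13, None, None, 20, None, 26]
Insertion path: 39 -> 13
Result: insert 11 as left child of 13
Final tree (level order): [39, 13, None, 11, 20, None, None, None, 26]


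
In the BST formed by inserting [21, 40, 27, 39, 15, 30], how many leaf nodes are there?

Tree built from: [21, 40, 27, 39, 15, 30]
Tree (level-order array): [21, 15, 40, None, None, 27, None, None, 39, 30]
Rule: A leaf has 0 children.
Per-node child counts:
  node 21: 2 child(ren)
  node 15: 0 child(ren)
  node 40: 1 child(ren)
  node 27: 1 child(ren)
  node 39: 1 child(ren)
  node 30: 0 child(ren)
Matching nodes: [15, 30]
Count of leaf nodes: 2


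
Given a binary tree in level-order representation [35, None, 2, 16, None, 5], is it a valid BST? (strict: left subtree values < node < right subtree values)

Level-order array: [35, None, 2, 16, None, 5]
Validate using subtree bounds (lo, hi): at each node, require lo < value < hi,
then recurse left with hi=value and right with lo=value.
Preorder trace (stopping at first violation):
  at node 35 with bounds (-inf, +inf): OK
  at node 2 with bounds (35, +inf): VIOLATION
Node 2 violates its bound: not (35 < 2 < +inf).
Result: Not a valid BST


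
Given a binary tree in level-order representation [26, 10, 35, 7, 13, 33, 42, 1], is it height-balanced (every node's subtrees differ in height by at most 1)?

Tree (level-order array): [26, 10, 35, 7, 13, 33, 42, 1]
Definition: a tree is height-balanced if, at every node, |h(left) - h(right)| <= 1 (empty subtree has height -1).
Bottom-up per-node check:
  node 1: h_left=-1, h_right=-1, diff=0 [OK], height=0
  node 7: h_left=0, h_right=-1, diff=1 [OK], height=1
  node 13: h_left=-1, h_right=-1, diff=0 [OK], height=0
  node 10: h_left=1, h_right=0, diff=1 [OK], height=2
  node 33: h_left=-1, h_right=-1, diff=0 [OK], height=0
  node 42: h_left=-1, h_right=-1, diff=0 [OK], height=0
  node 35: h_left=0, h_right=0, diff=0 [OK], height=1
  node 26: h_left=2, h_right=1, diff=1 [OK], height=3
All nodes satisfy the balance condition.
Result: Balanced


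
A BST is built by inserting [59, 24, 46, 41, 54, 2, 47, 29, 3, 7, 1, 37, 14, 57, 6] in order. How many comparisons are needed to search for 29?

Search path for 29: 59 -> 24 -> 46 -> 41 -> 29
Found: True
Comparisons: 5


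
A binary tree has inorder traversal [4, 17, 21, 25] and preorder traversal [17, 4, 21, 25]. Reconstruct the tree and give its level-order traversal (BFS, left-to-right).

Inorder:  [4, 17, 21, 25]
Preorder: [17, 4, 21, 25]
Algorithm: preorder visits root first, so consume preorder in order;
for each root, split the current inorder slice at that value into
left-subtree inorder and right-subtree inorder, then recurse.
Recursive splits:
  root=17; inorder splits into left=[4], right=[21, 25]
  root=4; inorder splits into left=[], right=[]
  root=21; inorder splits into left=[], right=[25]
  root=25; inorder splits into left=[], right=[]
Reconstructed level-order: [17, 4, 21, 25]


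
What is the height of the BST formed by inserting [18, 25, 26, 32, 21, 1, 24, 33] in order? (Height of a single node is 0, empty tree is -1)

Insertion order: [18, 25, 26, 32, 21, 1, 24, 33]
Tree (level-order array): [18, 1, 25, None, None, 21, 26, None, 24, None, 32, None, None, None, 33]
Compute height bottom-up (empty subtree = -1):
  height(1) = 1 + max(-1, -1) = 0
  height(24) = 1 + max(-1, -1) = 0
  height(21) = 1 + max(-1, 0) = 1
  height(33) = 1 + max(-1, -1) = 0
  height(32) = 1 + max(-1, 0) = 1
  height(26) = 1 + max(-1, 1) = 2
  height(25) = 1 + max(1, 2) = 3
  height(18) = 1 + max(0, 3) = 4
Height = 4


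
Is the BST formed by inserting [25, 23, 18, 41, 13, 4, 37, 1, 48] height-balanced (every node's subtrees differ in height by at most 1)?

Tree (level-order array): [25, 23, 41, 18, None, 37, 48, 13, None, None, None, None, None, 4, None, 1]
Definition: a tree is height-balanced if, at every node, |h(left) - h(right)| <= 1 (empty subtree has height -1).
Bottom-up per-node check:
  node 1: h_left=-1, h_right=-1, diff=0 [OK], height=0
  node 4: h_left=0, h_right=-1, diff=1 [OK], height=1
  node 13: h_left=1, h_right=-1, diff=2 [FAIL (|1--1|=2 > 1)], height=2
  node 18: h_left=2, h_right=-1, diff=3 [FAIL (|2--1|=3 > 1)], height=3
  node 23: h_left=3, h_right=-1, diff=4 [FAIL (|3--1|=4 > 1)], height=4
  node 37: h_left=-1, h_right=-1, diff=0 [OK], height=0
  node 48: h_left=-1, h_right=-1, diff=0 [OK], height=0
  node 41: h_left=0, h_right=0, diff=0 [OK], height=1
  node 25: h_left=4, h_right=1, diff=3 [FAIL (|4-1|=3 > 1)], height=5
Node 13 violates the condition: |1 - -1| = 2 > 1.
Result: Not balanced


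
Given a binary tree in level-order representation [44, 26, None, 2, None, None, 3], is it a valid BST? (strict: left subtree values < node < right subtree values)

Level-order array: [44, 26, None, 2, None, None, 3]
Validate using subtree bounds (lo, hi): at each node, require lo < value < hi,
then recurse left with hi=value and right with lo=value.
Preorder trace (stopping at first violation):
  at node 44 with bounds (-inf, +inf): OK
  at node 26 with bounds (-inf, 44): OK
  at node 2 with bounds (-inf, 26): OK
  at node 3 with bounds (2, 26): OK
No violation found at any node.
Result: Valid BST


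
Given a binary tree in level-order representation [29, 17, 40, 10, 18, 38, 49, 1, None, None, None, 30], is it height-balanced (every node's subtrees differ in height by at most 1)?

Tree (level-order array): [29, 17, 40, 10, 18, 38, 49, 1, None, None, None, 30]
Definition: a tree is height-balanced if, at every node, |h(left) - h(right)| <= 1 (empty subtree has height -1).
Bottom-up per-node check:
  node 1: h_left=-1, h_right=-1, diff=0 [OK], height=0
  node 10: h_left=0, h_right=-1, diff=1 [OK], height=1
  node 18: h_left=-1, h_right=-1, diff=0 [OK], height=0
  node 17: h_left=1, h_right=0, diff=1 [OK], height=2
  node 30: h_left=-1, h_right=-1, diff=0 [OK], height=0
  node 38: h_left=0, h_right=-1, diff=1 [OK], height=1
  node 49: h_left=-1, h_right=-1, diff=0 [OK], height=0
  node 40: h_left=1, h_right=0, diff=1 [OK], height=2
  node 29: h_left=2, h_right=2, diff=0 [OK], height=3
All nodes satisfy the balance condition.
Result: Balanced


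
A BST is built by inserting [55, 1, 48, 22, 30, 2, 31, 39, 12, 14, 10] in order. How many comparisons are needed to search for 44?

Search path for 44: 55 -> 1 -> 48 -> 22 -> 30 -> 31 -> 39
Found: False
Comparisons: 7


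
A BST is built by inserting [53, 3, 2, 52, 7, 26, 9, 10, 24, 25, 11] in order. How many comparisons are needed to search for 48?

Search path for 48: 53 -> 3 -> 52 -> 7 -> 26
Found: False
Comparisons: 5


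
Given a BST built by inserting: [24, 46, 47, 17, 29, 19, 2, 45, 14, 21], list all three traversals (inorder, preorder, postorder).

Tree insertion order: [24, 46, 47, 17, 29, 19, 2, 45, 14, 21]
Tree (level-order array): [24, 17, 46, 2, 19, 29, 47, None, 14, None, 21, None, 45]
Inorder (L, root, R): [2, 14, 17, 19, 21, 24, 29, 45, 46, 47]
Preorder (root, L, R): [24, 17, 2, 14, 19, 21, 46, 29, 45, 47]
Postorder (L, R, root): [14, 2, 21, 19, 17, 45, 29, 47, 46, 24]


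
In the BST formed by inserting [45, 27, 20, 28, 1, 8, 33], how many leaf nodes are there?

Tree built from: [45, 27, 20, 28, 1, 8, 33]
Tree (level-order array): [45, 27, None, 20, 28, 1, None, None, 33, None, 8]
Rule: A leaf has 0 children.
Per-node child counts:
  node 45: 1 child(ren)
  node 27: 2 child(ren)
  node 20: 1 child(ren)
  node 1: 1 child(ren)
  node 8: 0 child(ren)
  node 28: 1 child(ren)
  node 33: 0 child(ren)
Matching nodes: [8, 33]
Count of leaf nodes: 2


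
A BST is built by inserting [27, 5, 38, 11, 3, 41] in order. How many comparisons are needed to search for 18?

Search path for 18: 27 -> 5 -> 11
Found: False
Comparisons: 3


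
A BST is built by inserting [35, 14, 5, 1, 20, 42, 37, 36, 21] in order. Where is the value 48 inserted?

Starting tree (level order): [35, 14, 42, 5, 20, 37, None, 1, None, None, 21, 36]
Insertion path: 35 -> 42
Result: insert 48 as right child of 42
Final tree (level order): [35, 14, 42, 5, 20, 37, 48, 1, None, None, 21, 36]


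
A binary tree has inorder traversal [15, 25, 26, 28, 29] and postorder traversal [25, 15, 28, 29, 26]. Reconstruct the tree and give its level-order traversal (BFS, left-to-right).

Inorder:   [15, 25, 26, 28, 29]
Postorder: [25, 15, 28, 29, 26]
Algorithm: postorder visits root last, so walk postorder right-to-left;
each value is the root of the current inorder slice — split it at that
value, recurse on the right subtree first, then the left.
Recursive splits:
  root=26; inorder splits into left=[15, 25], right=[28, 29]
  root=29; inorder splits into left=[28], right=[]
  root=28; inorder splits into left=[], right=[]
  root=15; inorder splits into left=[], right=[25]
  root=25; inorder splits into left=[], right=[]
Reconstructed level-order: [26, 15, 29, 25, 28]


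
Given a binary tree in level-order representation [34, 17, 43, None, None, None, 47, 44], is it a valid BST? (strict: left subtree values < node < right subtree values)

Level-order array: [34, 17, 43, None, None, None, 47, 44]
Validate using subtree bounds (lo, hi): at each node, require lo < value < hi,
then recurse left with hi=value and right with lo=value.
Preorder trace (stopping at first violation):
  at node 34 with bounds (-inf, +inf): OK
  at node 17 with bounds (-inf, 34): OK
  at node 43 with bounds (34, +inf): OK
  at node 47 with bounds (43, +inf): OK
  at node 44 with bounds (43, 47): OK
No violation found at any node.
Result: Valid BST


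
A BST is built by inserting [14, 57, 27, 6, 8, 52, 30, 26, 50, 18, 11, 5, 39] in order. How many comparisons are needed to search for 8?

Search path for 8: 14 -> 6 -> 8
Found: True
Comparisons: 3


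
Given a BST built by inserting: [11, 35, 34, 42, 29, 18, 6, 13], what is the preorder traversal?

Tree insertion order: [11, 35, 34, 42, 29, 18, 6, 13]
Tree (level-order array): [11, 6, 35, None, None, 34, 42, 29, None, None, None, 18, None, 13]
Preorder traversal: [11, 6, 35, 34, 29, 18, 13, 42]


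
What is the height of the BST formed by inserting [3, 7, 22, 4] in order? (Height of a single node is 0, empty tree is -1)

Insertion order: [3, 7, 22, 4]
Tree (level-order array): [3, None, 7, 4, 22]
Compute height bottom-up (empty subtree = -1):
  height(4) = 1 + max(-1, -1) = 0
  height(22) = 1 + max(-1, -1) = 0
  height(7) = 1 + max(0, 0) = 1
  height(3) = 1 + max(-1, 1) = 2
Height = 2


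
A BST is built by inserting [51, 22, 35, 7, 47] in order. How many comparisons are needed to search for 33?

Search path for 33: 51 -> 22 -> 35
Found: False
Comparisons: 3


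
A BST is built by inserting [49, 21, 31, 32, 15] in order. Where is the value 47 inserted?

Starting tree (level order): [49, 21, None, 15, 31, None, None, None, 32]
Insertion path: 49 -> 21 -> 31 -> 32
Result: insert 47 as right child of 32
Final tree (level order): [49, 21, None, 15, 31, None, None, None, 32, None, 47]


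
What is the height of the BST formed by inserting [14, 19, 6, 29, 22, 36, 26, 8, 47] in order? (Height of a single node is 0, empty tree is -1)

Insertion order: [14, 19, 6, 29, 22, 36, 26, 8, 47]
Tree (level-order array): [14, 6, 19, None, 8, None, 29, None, None, 22, 36, None, 26, None, 47]
Compute height bottom-up (empty subtree = -1):
  height(8) = 1 + max(-1, -1) = 0
  height(6) = 1 + max(-1, 0) = 1
  height(26) = 1 + max(-1, -1) = 0
  height(22) = 1 + max(-1, 0) = 1
  height(47) = 1 + max(-1, -1) = 0
  height(36) = 1 + max(-1, 0) = 1
  height(29) = 1 + max(1, 1) = 2
  height(19) = 1 + max(-1, 2) = 3
  height(14) = 1 + max(1, 3) = 4
Height = 4


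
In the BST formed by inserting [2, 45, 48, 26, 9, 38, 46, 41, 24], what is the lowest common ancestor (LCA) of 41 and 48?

Tree insertion order: [2, 45, 48, 26, 9, 38, 46, 41, 24]
Tree (level-order array): [2, None, 45, 26, 48, 9, 38, 46, None, None, 24, None, 41]
In a BST, the LCA of p=41, q=48 is the first node v on the
root-to-leaf path with p <= v <= q (go left if both < v, right if both > v).
Walk from root:
  at 2: both 41 and 48 > 2, go right
  at 45: 41 <= 45 <= 48, this is the LCA
LCA = 45


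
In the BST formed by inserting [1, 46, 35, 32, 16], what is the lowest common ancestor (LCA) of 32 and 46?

Tree insertion order: [1, 46, 35, 32, 16]
Tree (level-order array): [1, None, 46, 35, None, 32, None, 16]
In a BST, the LCA of p=32, q=46 is the first node v on the
root-to-leaf path with p <= v <= q (go left if both < v, right if both > v).
Walk from root:
  at 1: both 32 and 46 > 1, go right
  at 46: 32 <= 46 <= 46, this is the LCA
LCA = 46


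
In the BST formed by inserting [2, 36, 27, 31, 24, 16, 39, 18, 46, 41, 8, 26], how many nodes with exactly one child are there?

Tree built from: [2, 36, 27, 31, 24, 16, 39, 18, 46, 41, 8, 26]
Tree (level-order array): [2, None, 36, 27, 39, 24, 31, None, 46, 16, 26, None, None, 41, None, 8, 18]
Rule: These are nodes with exactly 1 non-null child.
Per-node child counts:
  node 2: 1 child(ren)
  node 36: 2 child(ren)
  node 27: 2 child(ren)
  node 24: 2 child(ren)
  node 16: 2 child(ren)
  node 8: 0 child(ren)
  node 18: 0 child(ren)
  node 26: 0 child(ren)
  node 31: 0 child(ren)
  node 39: 1 child(ren)
  node 46: 1 child(ren)
  node 41: 0 child(ren)
Matching nodes: [2, 39, 46]
Count of nodes with exactly one child: 3


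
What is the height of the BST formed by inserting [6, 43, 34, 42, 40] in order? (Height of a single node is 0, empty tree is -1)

Insertion order: [6, 43, 34, 42, 40]
Tree (level-order array): [6, None, 43, 34, None, None, 42, 40]
Compute height bottom-up (empty subtree = -1):
  height(40) = 1 + max(-1, -1) = 0
  height(42) = 1 + max(0, -1) = 1
  height(34) = 1 + max(-1, 1) = 2
  height(43) = 1 + max(2, -1) = 3
  height(6) = 1 + max(-1, 3) = 4
Height = 4


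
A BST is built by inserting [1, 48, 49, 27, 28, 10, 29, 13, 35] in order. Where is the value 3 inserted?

Starting tree (level order): [1, None, 48, 27, 49, 10, 28, None, None, None, 13, None, 29, None, None, None, 35]
Insertion path: 1 -> 48 -> 27 -> 10
Result: insert 3 as left child of 10
Final tree (level order): [1, None, 48, 27, 49, 10, 28, None, None, 3, 13, None, 29, None, None, None, None, None, 35]


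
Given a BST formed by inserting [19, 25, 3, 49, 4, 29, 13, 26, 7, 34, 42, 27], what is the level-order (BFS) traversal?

Tree insertion order: [19, 25, 3, 49, 4, 29, 13, 26, 7, 34, 42, 27]
Tree (level-order array): [19, 3, 25, None, 4, None, 49, None, 13, 29, None, 7, None, 26, 34, None, None, None, 27, None, 42]
BFS from the root, enqueuing left then right child of each popped node:
  queue [19] -> pop 19, enqueue [3, 25], visited so far: [19]
  queue [3, 25] -> pop 3, enqueue [4], visited so far: [19, 3]
  queue [25, 4] -> pop 25, enqueue [49], visited so far: [19, 3, 25]
  queue [4, 49] -> pop 4, enqueue [13], visited so far: [19, 3, 25, 4]
  queue [49, 13] -> pop 49, enqueue [29], visited so far: [19, 3, 25, 4, 49]
  queue [13, 29] -> pop 13, enqueue [7], visited so far: [19, 3, 25, 4, 49, 13]
  queue [29, 7] -> pop 29, enqueue [26, 34], visited so far: [19, 3, 25, 4, 49, 13, 29]
  queue [7, 26, 34] -> pop 7, enqueue [none], visited so far: [19, 3, 25, 4, 49, 13, 29, 7]
  queue [26, 34] -> pop 26, enqueue [27], visited so far: [19, 3, 25, 4, 49, 13, 29, 7, 26]
  queue [34, 27] -> pop 34, enqueue [42], visited so far: [19, 3, 25, 4, 49, 13, 29, 7, 26, 34]
  queue [27, 42] -> pop 27, enqueue [none], visited so far: [19, 3, 25, 4, 49, 13, 29, 7, 26, 34, 27]
  queue [42] -> pop 42, enqueue [none], visited so far: [19, 3, 25, 4, 49, 13, 29, 7, 26, 34, 27, 42]
Result: [19, 3, 25, 4, 49, 13, 29, 7, 26, 34, 27, 42]


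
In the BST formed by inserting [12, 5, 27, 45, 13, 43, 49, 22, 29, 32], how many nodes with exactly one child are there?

Tree built from: [12, 5, 27, 45, 13, 43, 49, 22, 29, 32]
Tree (level-order array): [12, 5, 27, None, None, 13, 45, None, 22, 43, 49, None, None, 29, None, None, None, None, 32]
Rule: These are nodes with exactly 1 non-null child.
Per-node child counts:
  node 12: 2 child(ren)
  node 5: 0 child(ren)
  node 27: 2 child(ren)
  node 13: 1 child(ren)
  node 22: 0 child(ren)
  node 45: 2 child(ren)
  node 43: 1 child(ren)
  node 29: 1 child(ren)
  node 32: 0 child(ren)
  node 49: 0 child(ren)
Matching nodes: [13, 43, 29]
Count of nodes with exactly one child: 3


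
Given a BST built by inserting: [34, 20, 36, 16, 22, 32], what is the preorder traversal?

Tree insertion order: [34, 20, 36, 16, 22, 32]
Tree (level-order array): [34, 20, 36, 16, 22, None, None, None, None, None, 32]
Preorder traversal: [34, 20, 16, 22, 32, 36]


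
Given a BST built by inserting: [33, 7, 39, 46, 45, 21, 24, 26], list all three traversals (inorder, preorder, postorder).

Tree insertion order: [33, 7, 39, 46, 45, 21, 24, 26]
Tree (level-order array): [33, 7, 39, None, 21, None, 46, None, 24, 45, None, None, 26]
Inorder (L, root, R): [7, 21, 24, 26, 33, 39, 45, 46]
Preorder (root, L, R): [33, 7, 21, 24, 26, 39, 46, 45]
Postorder (L, R, root): [26, 24, 21, 7, 45, 46, 39, 33]


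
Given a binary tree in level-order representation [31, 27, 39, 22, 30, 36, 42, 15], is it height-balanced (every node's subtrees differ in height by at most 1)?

Tree (level-order array): [31, 27, 39, 22, 30, 36, 42, 15]
Definition: a tree is height-balanced if, at every node, |h(left) - h(right)| <= 1 (empty subtree has height -1).
Bottom-up per-node check:
  node 15: h_left=-1, h_right=-1, diff=0 [OK], height=0
  node 22: h_left=0, h_right=-1, diff=1 [OK], height=1
  node 30: h_left=-1, h_right=-1, diff=0 [OK], height=0
  node 27: h_left=1, h_right=0, diff=1 [OK], height=2
  node 36: h_left=-1, h_right=-1, diff=0 [OK], height=0
  node 42: h_left=-1, h_right=-1, diff=0 [OK], height=0
  node 39: h_left=0, h_right=0, diff=0 [OK], height=1
  node 31: h_left=2, h_right=1, diff=1 [OK], height=3
All nodes satisfy the balance condition.
Result: Balanced


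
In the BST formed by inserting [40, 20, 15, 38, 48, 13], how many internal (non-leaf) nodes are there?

Tree built from: [40, 20, 15, 38, 48, 13]
Tree (level-order array): [40, 20, 48, 15, 38, None, None, 13]
Rule: An internal node has at least one child.
Per-node child counts:
  node 40: 2 child(ren)
  node 20: 2 child(ren)
  node 15: 1 child(ren)
  node 13: 0 child(ren)
  node 38: 0 child(ren)
  node 48: 0 child(ren)
Matching nodes: [40, 20, 15]
Count of internal (non-leaf) nodes: 3


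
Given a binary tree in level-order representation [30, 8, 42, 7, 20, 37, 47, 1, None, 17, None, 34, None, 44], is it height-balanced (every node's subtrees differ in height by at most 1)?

Tree (level-order array): [30, 8, 42, 7, 20, 37, 47, 1, None, 17, None, 34, None, 44]
Definition: a tree is height-balanced if, at every node, |h(left) - h(right)| <= 1 (empty subtree has height -1).
Bottom-up per-node check:
  node 1: h_left=-1, h_right=-1, diff=0 [OK], height=0
  node 7: h_left=0, h_right=-1, diff=1 [OK], height=1
  node 17: h_left=-1, h_right=-1, diff=0 [OK], height=0
  node 20: h_left=0, h_right=-1, diff=1 [OK], height=1
  node 8: h_left=1, h_right=1, diff=0 [OK], height=2
  node 34: h_left=-1, h_right=-1, diff=0 [OK], height=0
  node 37: h_left=0, h_right=-1, diff=1 [OK], height=1
  node 44: h_left=-1, h_right=-1, diff=0 [OK], height=0
  node 47: h_left=0, h_right=-1, diff=1 [OK], height=1
  node 42: h_left=1, h_right=1, diff=0 [OK], height=2
  node 30: h_left=2, h_right=2, diff=0 [OK], height=3
All nodes satisfy the balance condition.
Result: Balanced


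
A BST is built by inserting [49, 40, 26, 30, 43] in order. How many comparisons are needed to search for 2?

Search path for 2: 49 -> 40 -> 26
Found: False
Comparisons: 3


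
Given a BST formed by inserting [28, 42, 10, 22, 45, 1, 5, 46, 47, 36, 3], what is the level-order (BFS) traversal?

Tree insertion order: [28, 42, 10, 22, 45, 1, 5, 46, 47, 36, 3]
Tree (level-order array): [28, 10, 42, 1, 22, 36, 45, None, 5, None, None, None, None, None, 46, 3, None, None, 47]
BFS from the root, enqueuing left then right child of each popped node:
  queue [28] -> pop 28, enqueue [10, 42], visited so far: [28]
  queue [10, 42] -> pop 10, enqueue [1, 22], visited so far: [28, 10]
  queue [42, 1, 22] -> pop 42, enqueue [36, 45], visited so far: [28, 10, 42]
  queue [1, 22, 36, 45] -> pop 1, enqueue [5], visited so far: [28, 10, 42, 1]
  queue [22, 36, 45, 5] -> pop 22, enqueue [none], visited so far: [28, 10, 42, 1, 22]
  queue [36, 45, 5] -> pop 36, enqueue [none], visited so far: [28, 10, 42, 1, 22, 36]
  queue [45, 5] -> pop 45, enqueue [46], visited so far: [28, 10, 42, 1, 22, 36, 45]
  queue [5, 46] -> pop 5, enqueue [3], visited so far: [28, 10, 42, 1, 22, 36, 45, 5]
  queue [46, 3] -> pop 46, enqueue [47], visited so far: [28, 10, 42, 1, 22, 36, 45, 5, 46]
  queue [3, 47] -> pop 3, enqueue [none], visited so far: [28, 10, 42, 1, 22, 36, 45, 5, 46, 3]
  queue [47] -> pop 47, enqueue [none], visited so far: [28, 10, 42, 1, 22, 36, 45, 5, 46, 3, 47]
Result: [28, 10, 42, 1, 22, 36, 45, 5, 46, 3, 47]


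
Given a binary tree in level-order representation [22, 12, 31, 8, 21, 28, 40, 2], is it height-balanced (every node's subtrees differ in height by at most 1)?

Tree (level-order array): [22, 12, 31, 8, 21, 28, 40, 2]
Definition: a tree is height-balanced if, at every node, |h(left) - h(right)| <= 1 (empty subtree has height -1).
Bottom-up per-node check:
  node 2: h_left=-1, h_right=-1, diff=0 [OK], height=0
  node 8: h_left=0, h_right=-1, diff=1 [OK], height=1
  node 21: h_left=-1, h_right=-1, diff=0 [OK], height=0
  node 12: h_left=1, h_right=0, diff=1 [OK], height=2
  node 28: h_left=-1, h_right=-1, diff=0 [OK], height=0
  node 40: h_left=-1, h_right=-1, diff=0 [OK], height=0
  node 31: h_left=0, h_right=0, diff=0 [OK], height=1
  node 22: h_left=2, h_right=1, diff=1 [OK], height=3
All nodes satisfy the balance condition.
Result: Balanced


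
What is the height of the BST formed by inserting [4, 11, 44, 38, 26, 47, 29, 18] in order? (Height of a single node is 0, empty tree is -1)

Insertion order: [4, 11, 44, 38, 26, 47, 29, 18]
Tree (level-order array): [4, None, 11, None, 44, 38, 47, 26, None, None, None, 18, 29]
Compute height bottom-up (empty subtree = -1):
  height(18) = 1 + max(-1, -1) = 0
  height(29) = 1 + max(-1, -1) = 0
  height(26) = 1 + max(0, 0) = 1
  height(38) = 1 + max(1, -1) = 2
  height(47) = 1 + max(-1, -1) = 0
  height(44) = 1 + max(2, 0) = 3
  height(11) = 1 + max(-1, 3) = 4
  height(4) = 1 + max(-1, 4) = 5
Height = 5


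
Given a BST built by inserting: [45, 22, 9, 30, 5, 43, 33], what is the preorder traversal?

Tree insertion order: [45, 22, 9, 30, 5, 43, 33]
Tree (level-order array): [45, 22, None, 9, 30, 5, None, None, 43, None, None, 33]
Preorder traversal: [45, 22, 9, 5, 30, 43, 33]


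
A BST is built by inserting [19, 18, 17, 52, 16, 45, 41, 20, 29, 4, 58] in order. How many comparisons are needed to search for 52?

Search path for 52: 19 -> 52
Found: True
Comparisons: 2


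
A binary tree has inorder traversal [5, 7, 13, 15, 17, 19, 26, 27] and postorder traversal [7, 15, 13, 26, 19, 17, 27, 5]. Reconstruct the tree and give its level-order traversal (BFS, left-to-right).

Inorder:   [5, 7, 13, 15, 17, 19, 26, 27]
Postorder: [7, 15, 13, 26, 19, 17, 27, 5]
Algorithm: postorder visits root last, so walk postorder right-to-left;
each value is the root of the current inorder slice — split it at that
value, recurse on the right subtree first, then the left.
Recursive splits:
  root=5; inorder splits into left=[], right=[7, 13, 15, 17, 19, 26, 27]
  root=27; inorder splits into left=[7, 13, 15, 17, 19, 26], right=[]
  root=17; inorder splits into left=[7, 13, 15], right=[19, 26]
  root=19; inorder splits into left=[], right=[26]
  root=26; inorder splits into left=[], right=[]
  root=13; inorder splits into left=[7], right=[15]
  root=15; inorder splits into left=[], right=[]
  root=7; inorder splits into left=[], right=[]
Reconstructed level-order: [5, 27, 17, 13, 19, 7, 15, 26]


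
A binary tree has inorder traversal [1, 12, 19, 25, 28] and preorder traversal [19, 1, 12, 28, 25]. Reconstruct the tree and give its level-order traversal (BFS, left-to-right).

Inorder:  [1, 12, 19, 25, 28]
Preorder: [19, 1, 12, 28, 25]
Algorithm: preorder visits root first, so consume preorder in order;
for each root, split the current inorder slice at that value into
left-subtree inorder and right-subtree inorder, then recurse.
Recursive splits:
  root=19; inorder splits into left=[1, 12], right=[25, 28]
  root=1; inorder splits into left=[], right=[12]
  root=12; inorder splits into left=[], right=[]
  root=28; inorder splits into left=[25], right=[]
  root=25; inorder splits into left=[], right=[]
Reconstructed level-order: [19, 1, 28, 12, 25]


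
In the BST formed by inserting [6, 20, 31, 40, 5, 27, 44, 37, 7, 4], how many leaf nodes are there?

Tree built from: [6, 20, 31, 40, 5, 27, 44, 37, 7, 4]
Tree (level-order array): [6, 5, 20, 4, None, 7, 31, None, None, None, None, 27, 40, None, None, 37, 44]
Rule: A leaf has 0 children.
Per-node child counts:
  node 6: 2 child(ren)
  node 5: 1 child(ren)
  node 4: 0 child(ren)
  node 20: 2 child(ren)
  node 7: 0 child(ren)
  node 31: 2 child(ren)
  node 27: 0 child(ren)
  node 40: 2 child(ren)
  node 37: 0 child(ren)
  node 44: 0 child(ren)
Matching nodes: [4, 7, 27, 37, 44]
Count of leaf nodes: 5


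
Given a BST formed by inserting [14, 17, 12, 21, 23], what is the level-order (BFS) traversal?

Tree insertion order: [14, 17, 12, 21, 23]
Tree (level-order array): [14, 12, 17, None, None, None, 21, None, 23]
BFS from the root, enqueuing left then right child of each popped node:
  queue [14] -> pop 14, enqueue [12, 17], visited so far: [14]
  queue [12, 17] -> pop 12, enqueue [none], visited so far: [14, 12]
  queue [17] -> pop 17, enqueue [21], visited so far: [14, 12, 17]
  queue [21] -> pop 21, enqueue [23], visited so far: [14, 12, 17, 21]
  queue [23] -> pop 23, enqueue [none], visited so far: [14, 12, 17, 21, 23]
Result: [14, 12, 17, 21, 23]


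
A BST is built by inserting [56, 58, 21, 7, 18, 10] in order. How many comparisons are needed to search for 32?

Search path for 32: 56 -> 21
Found: False
Comparisons: 2


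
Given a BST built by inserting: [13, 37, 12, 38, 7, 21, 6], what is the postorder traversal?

Tree insertion order: [13, 37, 12, 38, 7, 21, 6]
Tree (level-order array): [13, 12, 37, 7, None, 21, 38, 6]
Postorder traversal: [6, 7, 12, 21, 38, 37, 13]


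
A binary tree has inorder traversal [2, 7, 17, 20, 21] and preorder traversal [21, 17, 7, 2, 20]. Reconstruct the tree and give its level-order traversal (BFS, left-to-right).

Inorder:  [2, 7, 17, 20, 21]
Preorder: [21, 17, 7, 2, 20]
Algorithm: preorder visits root first, so consume preorder in order;
for each root, split the current inorder slice at that value into
left-subtree inorder and right-subtree inorder, then recurse.
Recursive splits:
  root=21; inorder splits into left=[2, 7, 17, 20], right=[]
  root=17; inorder splits into left=[2, 7], right=[20]
  root=7; inorder splits into left=[2], right=[]
  root=2; inorder splits into left=[], right=[]
  root=20; inorder splits into left=[], right=[]
Reconstructed level-order: [21, 17, 7, 20, 2]


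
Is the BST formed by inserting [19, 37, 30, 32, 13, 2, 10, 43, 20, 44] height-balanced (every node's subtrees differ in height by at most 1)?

Tree (level-order array): [19, 13, 37, 2, None, 30, 43, None, 10, 20, 32, None, 44]
Definition: a tree is height-balanced if, at every node, |h(left) - h(right)| <= 1 (empty subtree has height -1).
Bottom-up per-node check:
  node 10: h_left=-1, h_right=-1, diff=0 [OK], height=0
  node 2: h_left=-1, h_right=0, diff=1 [OK], height=1
  node 13: h_left=1, h_right=-1, diff=2 [FAIL (|1--1|=2 > 1)], height=2
  node 20: h_left=-1, h_right=-1, diff=0 [OK], height=0
  node 32: h_left=-1, h_right=-1, diff=0 [OK], height=0
  node 30: h_left=0, h_right=0, diff=0 [OK], height=1
  node 44: h_left=-1, h_right=-1, diff=0 [OK], height=0
  node 43: h_left=-1, h_right=0, diff=1 [OK], height=1
  node 37: h_left=1, h_right=1, diff=0 [OK], height=2
  node 19: h_left=2, h_right=2, diff=0 [OK], height=3
Node 13 violates the condition: |1 - -1| = 2 > 1.
Result: Not balanced


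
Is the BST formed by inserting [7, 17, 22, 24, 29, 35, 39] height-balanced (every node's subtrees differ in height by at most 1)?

Tree (level-order array): [7, None, 17, None, 22, None, 24, None, 29, None, 35, None, 39]
Definition: a tree is height-balanced if, at every node, |h(left) - h(right)| <= 1 (empty subtree has height -1).
Bottom-up per-node check:
  node 39: h_left=-1, h_right=-1, diff=0 [OK], height=0
  node 35: h_left=-1, h_right=0, diff=1 [OK], height=1
  node 29: h_left=-1, h_right=1, diff=2 [FAIL (|-1-1|=2 > 1)], height=2
  node 24: h_left=-1, h_right=2, diff=3 [FAIL (|-1-2|=3 > 1)], height=3
  node 22: h_left=-1, h_right=3, diff=4 [FAIL (|-1-3|=4 > 1)], height=4
  node 17: h_left=-1, h_right=4, diff=5 [FAIL (|-1-4|=5 > 1)], height=5
  node 7: h_left=-1, h_right=5, diff=6 [FAIL (|-1-5|=6 > 1)], height=6
Node 29 violates the condition: |-1 - 1| = 2 > 1.
Result: Not balanced


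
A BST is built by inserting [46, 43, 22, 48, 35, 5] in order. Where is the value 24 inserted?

Starting tree (level order): [46, 43, 48, 22, None, None, None, 5, 35]
Insertion path: 46 -> 43 -> 22 -> 35
Result: insert 24 as left child of 35
Final tree (level order): [46, 43, 48, 22, None, None, None, 5, 35, None, None, 24]


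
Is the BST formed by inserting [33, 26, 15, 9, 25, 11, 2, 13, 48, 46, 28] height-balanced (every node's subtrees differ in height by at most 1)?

Tree (level-order array): [33, 26, 48, 15, 28, 46, None, 9, 25, None, None, None, None, 2, 11, None, None, None, None, None, 13]
Definition: a tree is height-balanced if, at every node, |h(left) - h(right)| <= 1 (empty subtree has height -1).
Bottom-up per-node check:
  node 2: h_left=-1, h_right=-1, diff=0 [OK], height=0
  node 13: h_left=-1, h_right=-1, diff=0 [OK], height=0
  node 11: h_left=-1, h_right=0, diff=1 [OK], height=1
  node 9: h_left=0, h_right=1, diff=1 [OK], height=2
  node 25: h_left=-1, h_right=-1, diff=0 [OK], height=0
  node 15: h_left=2, h_right=0, diff=2 [FAIL (|2-0|=2 > 1)], height=3
  node 28: h_left=-1, h_right=-1, diff=0 [OK], height=0
  node 26: h_left=3, h_right=0, diff=3 [FAIL (|3-0|=3 > 1)], height=4
  node 46: h_left=-1, h_right=-1, diff=0 [OK], height=0
  node 48: h_left=0, h_right=-1, diff=1 [OK], height=1
  node 33: h_left=4, h_right=1, diff=3 [FAIL (|4-1|=3 > 1)], height=5
Node 15 violates the condition: |2 - 0| = 2 > 1.
Result: Not balanced


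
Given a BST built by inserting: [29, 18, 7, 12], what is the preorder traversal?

Tree insertion order: [29, 18, 7, 12]
Tree (level-order array): [29, 18, None, 7, None, None, 12]
Preorder traversal: [29, 18, 7, 12]


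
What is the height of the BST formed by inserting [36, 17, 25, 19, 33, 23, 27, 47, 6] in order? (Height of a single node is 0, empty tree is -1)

Insertion order: [36, 17, 25, 19, 33, 23, 27, 47, 6]
Tree (level-order array): [36, 17, 47, 6, 25, None, None, None, None, 19, 33, None, 23, 27]
Compute height bottom-up (empty subtree = -1):
  height(6) = 1 + max(-1, -1) = 0
  height(23) = 1 + max(-1, -1) = 0
  height(19) = 1 + max(-1, 0) = 1
  height(27) = 1 + max(-1, -1) = 0
  height(33) = 1 + max(0, -1) = 1
  height(25) = 1 + max(1, 1) = 2
  height(17) = 1 + max(0, 2) = 3
  height(47) = 1 + max(-1, -1) = 0
  height(36) = 1 + max(3, 0) = 4
Height = 4


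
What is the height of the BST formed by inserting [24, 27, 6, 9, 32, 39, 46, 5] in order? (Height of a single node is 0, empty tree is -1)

Insertion order: [24, 27, 6, 9, 32, 39, 46, 5]
Tree (level-order array): [24, 6, 27, 5, 9, None, 32, None, None, None, None, None, 39, None, 46]
Compute height bottom-up (empty subtree = -1):
  height(5) = 1 + max(-1, -1) = 0
  height(9) = 1 + max(-1, -1) = 0
  height(6) = 1 + max(0, 0) = 1
  height(46) = 1 + max(-1, -1) = 0
  height(39) = 1 + max(-1, 0) = 1
  height(32) = 1 + max(-1, 1) = 2
  height(27) = 1 + max(-1, 2) = 3
  height(24) = 1 + max(1, 3) = 4
Height = 4


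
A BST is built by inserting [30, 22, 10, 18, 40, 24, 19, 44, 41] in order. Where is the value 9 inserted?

Starting tree (level order): [30, 22, 40, 10, 24, None, 44, None, 18, None, None, 41, None, None, 19]
Insertion path: 30 -> 22 -> 10
Result: insert 9 as left child of 10
Final tree (level order): [30, 22, 40, 10, 24, None, 44, 9, 18, None, None, 41, None, None, None, None, 19]


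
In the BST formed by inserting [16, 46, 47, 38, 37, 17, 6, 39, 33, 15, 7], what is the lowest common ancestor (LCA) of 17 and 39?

Tree insertion order: [16, 46, 47, 38, 37, 17, 6, 39, 33, 15, 7]
Tree (level-order array): [16, 6, 46, None, 15, 38, 47, 7, None, 37, 39, None, None, None, None, 17, None, None, None, None, 33]
In a BST, the LCA of p=17, q=39 is the first node v on the
root-to-leaf path with p <= v <= q (go left if both < v, right if both > v).
Walk from root:
  at 16: both 17 and 39 > 16, go right
  at 46: both 17 and 39 < 46, go left
  at 38: 17 <= 38 <= 39, this is the LCA
LCA = 38


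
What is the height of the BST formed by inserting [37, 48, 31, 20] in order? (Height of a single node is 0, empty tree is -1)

Insertion order: [37, 48, 31, 20]
Tree (level-order array): [37, 31, 48, 20]
Compute height bottom-up (empty subtree = -1):
  height(20) = 1 + max(-1, -1) = 0
  height(31) = 1 + max(0, -1) = 1
  height(48) = 1 + max(-1, -1) = 0
  height(37) = 1 + max(1, 0) = 2
Height = 2


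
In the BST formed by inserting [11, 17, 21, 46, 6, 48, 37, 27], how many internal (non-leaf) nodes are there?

Tree built from: [11, 17, 21, 46, 6, 48, 37, 27]
Tree (level-order array): [11, 6, 17, None, None, None, 21, None, 46, 37, 48, 27]
Rule: An internal node has at least one child.
Per-node child counts:
  node 11: 2 child(ren)
  node 6: 0 child(ren)
  node 17: 1 child(ren)
  node 21: 1 child(ren)
  node 46: 2 child(ren)
  node 37: 1 child(ren)
  node 27: 0 child(ren)
  node 48: 0 child(ren)
Matching nodes: [11, 17, 21, 46, 37]
Count of internal (non-leaf) nodes: 5


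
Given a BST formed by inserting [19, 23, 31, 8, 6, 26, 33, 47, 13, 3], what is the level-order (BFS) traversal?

Tree insertion order: [19, 23, 31, 8, 6, 26, 33, 47, 13, 3]
Tree (level-order array): [19, 8, 23, 6, 13, None, 31, 3, None, None, None, 26, 33, None, None, None, None, None, 47]
BFS from the root, enqueuing left then right child of each popped node:
  queue [19] -> pop 19, enqueue [8, 23], visited so far: [19]
  queue [8, 23] -> pop 8, enqueue [6, 13], visited so far: [19, 8]
  queue [23, 6, 13] -> pop 23, enqueue [31], visited so far: [19, 8, 23]
  queue [6, 13, 31] -> pop 6, enqueue [3], visited so far: [19, 8, 23, 6]
  queue [13, 31, 3] -> pop 13, enqueue [none], visited so far: [19, 8, 23, 6, 13]
  queue [31, 3] -> pop 31, enqueue [26, 33], visited so far: [19, 8, 23, 6, 13, 31]
  queue [3, 26, 33] -> pop 3, enqueue [none], visited so far: [19, 8, 23, 6, 13, 31, 3]
  queue [26, 33] -> pop 26, enqueue [none], visited so far: [19, 8, 23, 6, 13, 31, 3, 26]
  queue [33] -> pop 33, enqueue [47], visited so far: [19, 8, 23, 6, 13, 31, 3, 26, 33]
  queue [47] -> pop 47, enqueue [none], visited so far: [19, 8, 23, 6, 13, 31, 3, 26, 33, 47]
Result: [19, 8, 23, 6, 13, 31, 3, 26, 33, 47]


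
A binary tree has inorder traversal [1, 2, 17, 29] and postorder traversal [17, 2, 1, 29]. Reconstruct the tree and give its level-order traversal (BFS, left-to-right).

Inorder:   [1, 2, 17, 29]
Postorder: [17, 2, 1, 29]
Algorithm: postorder visits root last, so walk postorder right-to-left;
each value is the root of the current inorder slice — split it at that
value, recurse on the right subtree first, then the left.
Recursive splits:
  root=29; inorder splits into left=[1, 2, 17], right=[]
  root=1; inorder splits into left=[], right=[2, 17]
  root=2; inorder splits into left=[], right=[17]
  root=17; inorder splits into left=[], right=[]
Reconstructed level-order: [29, 1, 2, 17]


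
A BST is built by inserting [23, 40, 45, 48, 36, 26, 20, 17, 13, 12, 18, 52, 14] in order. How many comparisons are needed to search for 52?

Search path for 52: 23 -> 40 -> 45 -> 48 -> 52
Found: True
Comparisons: 5


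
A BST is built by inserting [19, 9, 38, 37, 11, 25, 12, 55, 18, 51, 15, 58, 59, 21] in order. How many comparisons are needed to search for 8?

Search path for 8: 19 -> 9
Found: False
Comparisons: 2


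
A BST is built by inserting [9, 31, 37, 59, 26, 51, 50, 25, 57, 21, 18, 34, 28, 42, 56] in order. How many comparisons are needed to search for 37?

Search path for 37: 9 -> 31 -> 37
Found: True
Comparisons: 3


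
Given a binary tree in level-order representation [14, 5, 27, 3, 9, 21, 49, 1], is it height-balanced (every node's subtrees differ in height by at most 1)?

Tree (level-order array): [14, 5, 27, 3, 9, 21, 49, 1]
Definition: a tree is height-balanced if, at every node, |h(left) - h(right)| <= 1 (empty subtree has height -1).
Bottom-up per-node check:
  node 1: h_left=-1, h_right=-1, diff=0 [OK], height=0
  node 3: h_left=0, h_right=-1, diff=1 [OK], height=1
  node 9: h_left=-1, h_right=-1, diff=0 [OK], height=0
  node 5: h_left=1, h_right=0, diff=1 [OK], height=2
  node 21: h_left=-1, h_right=-1, diff=0 [OK], height=0
  node 49: h_left=-1, h_right=-1, diff=0 [OK], height=0
  node 27: h_left=0, h_right=0, diff=0 [OK], height=1
  node 14: h_left=2, h_right=1, diff=1 [OK], height=3
All nodes satisfy the balance condition.
Result: Balanced


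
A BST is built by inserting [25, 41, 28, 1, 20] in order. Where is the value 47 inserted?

Starting tree (level order): [25, 1, 41, None, 20, 28]
Insertion path: 25 -> 41
Result: insert 47 as right child of 41
Final tree (level order): [25, 1, 41, None, 20, 28, 47]


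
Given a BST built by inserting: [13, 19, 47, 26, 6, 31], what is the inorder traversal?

Tree insertion order: [13, 19, 47, 26, 6, 31]
Tree (level-order array): [13, 6, 19, None, None, None, 47, 26, None, None, 31]
Inorder traversal: [6, 13, 19, 26, 31, 47]


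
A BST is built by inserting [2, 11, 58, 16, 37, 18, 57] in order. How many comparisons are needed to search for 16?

Search path for 16: 2 -> 11 -> 58 -> 16
Found: True
Comparisons: 4


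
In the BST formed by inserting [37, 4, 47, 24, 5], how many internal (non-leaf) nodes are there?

Tree built from: [37, 4, 47, 24, 5]
Tree (level-order array): [37, 4, 47, None, 24, None, None, 5]
Rule: An internal node has at least one child.
Per-node child counts:
  node 37: 2 child(ren)
  node 4: 1 child(ren)
  node 24: 1 child(ren)
  node 5: 0 child(ren)
  node 47: 0 child(ren)
Matching nodes: [37, 4, 24]
Count of internal (non-leaf) nodes: 3


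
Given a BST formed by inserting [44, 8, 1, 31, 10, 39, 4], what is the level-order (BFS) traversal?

Tree insertion order: [44, 8, 1, 31, 10, 39, 4]
Tree (level-order array): [44, 8, None, 1, 31, None, 4, 10, 39]
BFS from the root, enqueuing left then right child of each popped node:
  queue [44] -> pop 44, enqueue [8], visited so far: [44]
  queue [8] -> pop 8, enqueue [1, 31], visited so far: [44, 8]
  queue [1, 31] -> pop 1, enqueue [4], visited so far: [44, 8, 1]
  queue [31, 4] -> pop 31, enqueue [10, 39], visited so far: [44, 8, 1, 31]
  queue [4, 10, 39] -> pop 4, enqueue [none], visited so far: [44, 8, 1, 31, 4]
  queue [10, 39] -> pop 10, enqueue [none], visited so far: [44, 8, 1, 31, 4, 10]
  queue [39] -> pop 39, enqueue [none], visited so far: [44, 8, 1, 31, 4, 10, 39]
Result: [44, 8, 1, 31, 4, 10, 39]


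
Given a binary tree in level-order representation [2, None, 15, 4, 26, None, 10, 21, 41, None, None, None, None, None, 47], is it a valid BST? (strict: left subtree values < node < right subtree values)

Level-order array: [2, None, 15, 4, 26, None, 10, 21, 41, None, None, None, None, None, 47]
Validate using subtree bounds (lo, hi): at each node, require lo < value < hi,
then recurse left with hi=value and right with lo=value.
Preorder trace (stopping at first violation):
  at node 2 with bounds (-inf, +inf): OK
  at node 15 with bounds (2, +inf): OK
  at node 4 with bounds (2, 15): OK
  at node 10 with bounds (4, 15): OK
  at node 26 with bounds (15, +inf): OK
  at node 21 with bounds (15, 26): OK
  at node 41 with bounds (26, +inf): OK
  at node 47 with bounds (41, +inf): OK
No violation found at any node.
Result: Valid BST
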